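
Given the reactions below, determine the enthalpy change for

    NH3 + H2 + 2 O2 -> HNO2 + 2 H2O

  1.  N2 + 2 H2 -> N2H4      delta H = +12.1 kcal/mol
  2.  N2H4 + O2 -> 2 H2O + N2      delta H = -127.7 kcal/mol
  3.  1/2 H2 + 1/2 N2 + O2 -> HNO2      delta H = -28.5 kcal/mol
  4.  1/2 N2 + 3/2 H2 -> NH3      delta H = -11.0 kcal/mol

delta H = -133.1 kcal/mol

eq. 1 as written: +12.1 kcal/mol
eq. 2 as written (H2O already on the product side): -127.7 kcal/mol
eq. 3 as written (HNO2 already on the product side): -28.5 kcal/mol
eq. 4 reversed (reverse to put NH3 on the reactant side): +11.0 kcal/mol
Summing the manipulated equations, delta H = (1)·(+12.1) + (1)·(-127.7) + (1)·(-28.5) + (-1)·(-11.0) = -133.1 kcal/mol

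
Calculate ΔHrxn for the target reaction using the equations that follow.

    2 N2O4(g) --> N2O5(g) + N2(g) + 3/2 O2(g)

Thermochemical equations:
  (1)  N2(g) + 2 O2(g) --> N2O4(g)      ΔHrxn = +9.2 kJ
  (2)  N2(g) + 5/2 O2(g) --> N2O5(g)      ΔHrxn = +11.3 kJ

(1) reversed and × 2 (reverse to put N2O4(g) on the reactant side; ×2 to match 2 N2O4(g) in the target): (-2)·(+9.2) = -18.4 kJ
(2) as written (N2O5(g) already on the product side): +11.3 kJ
Since enthalpy is a state function, ΔHrxn = (-18.4) + (+11.3) = -7.1 kJ

ΔHrxn = -7.1 kJ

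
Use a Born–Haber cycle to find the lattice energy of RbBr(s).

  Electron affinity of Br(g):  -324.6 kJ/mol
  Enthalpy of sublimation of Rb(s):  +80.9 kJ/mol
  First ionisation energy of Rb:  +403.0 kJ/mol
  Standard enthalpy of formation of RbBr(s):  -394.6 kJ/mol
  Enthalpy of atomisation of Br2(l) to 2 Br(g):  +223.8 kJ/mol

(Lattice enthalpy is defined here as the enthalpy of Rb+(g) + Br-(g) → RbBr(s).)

ΔHf° = 1·ΔHsub + 1·(ΣIE) + 1/2·D(Br2) + 1·EA + U
-394.6 = 1·(+80.9) + 1·(+403.0) + 1/2·(+223.8) + 1·(-324.6) + U
U = -394.6 − (+271.2) = -665.8 kJ/mol

U = -665.8 kJ/mol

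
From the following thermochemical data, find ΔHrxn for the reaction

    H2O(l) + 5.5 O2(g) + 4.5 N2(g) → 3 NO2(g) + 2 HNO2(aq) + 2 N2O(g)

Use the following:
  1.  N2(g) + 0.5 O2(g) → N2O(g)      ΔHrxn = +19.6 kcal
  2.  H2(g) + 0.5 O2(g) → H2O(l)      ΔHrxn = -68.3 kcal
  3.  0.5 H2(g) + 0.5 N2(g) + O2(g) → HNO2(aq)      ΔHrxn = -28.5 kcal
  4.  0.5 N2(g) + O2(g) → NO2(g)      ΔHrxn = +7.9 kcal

eq. 1 × 2 (×2 to match 2 N2O(g) in the target): (2)·(+19.6) = +39.2 kcal
eq. 2 reversed (reverse to put H2O(l) on the reactant side): +68.3 kcal
eq. 3 × 2 (×2 to match 2 HNO2(aq) in the target): (2)·(-28.5) = -57.0 kcal
eq. 4 × 3 (×3 to match 3 NO2(g) in the target): (3)·(+7.9) = +23.7 kcal
Combining the equations, ΔHrxn = (2)·(+19.6) + (-1)·(-68.3) + (2)·(-28.5) + (3)·(+7.9) = 74.2 kcal

ΔHrxn = 74.2 kcal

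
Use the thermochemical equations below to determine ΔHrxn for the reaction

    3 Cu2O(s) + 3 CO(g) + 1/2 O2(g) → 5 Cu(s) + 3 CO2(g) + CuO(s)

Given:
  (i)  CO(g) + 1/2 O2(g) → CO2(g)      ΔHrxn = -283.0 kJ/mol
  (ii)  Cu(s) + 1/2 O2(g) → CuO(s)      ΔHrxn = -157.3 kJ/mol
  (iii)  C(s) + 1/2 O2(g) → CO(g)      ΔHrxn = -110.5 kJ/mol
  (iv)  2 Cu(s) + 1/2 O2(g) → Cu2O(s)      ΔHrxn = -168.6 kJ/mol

ΔHrxn = -500.5 kJ/mol

(i) × 3 (scale by 3 for the 3 CO2(g)): (3)·(-283.0) = -849.0 kJ/mol
(ii) as written (CuO(s) already on the product side): -157.3 kJ/mol
(iii): not needed (C(s) appears nowhere else).
(iv) reversed and × 3 (reverse to put Cu2O(s) on the reactant side; scale by 3 for the 3 Cu2O(s)): (-3)·(-168.6) = +505.8 kJ/mol
Since enthalpy is a state function, ΔHrxn = (-849.0) + (-157.3) + (+505.8) = -500.5 kJ/mol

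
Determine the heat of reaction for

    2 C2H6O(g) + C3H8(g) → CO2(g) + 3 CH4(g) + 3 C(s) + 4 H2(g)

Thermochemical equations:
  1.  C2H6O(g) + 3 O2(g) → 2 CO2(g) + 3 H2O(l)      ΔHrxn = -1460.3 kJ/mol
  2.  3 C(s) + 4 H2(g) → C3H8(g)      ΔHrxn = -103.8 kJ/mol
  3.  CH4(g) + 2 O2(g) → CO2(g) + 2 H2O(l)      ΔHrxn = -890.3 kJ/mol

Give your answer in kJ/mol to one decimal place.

ΔHrxn = -145.9 kJ/mol

eq. 1 × 2 (scale by 2 for the 2 C2H6O(g)): (2)·(-1460.3) = -2920.6 kJ/mol
eq. 2 reversed (reverse to put C3H8(g) on the reactant side): +103.8 kJ/mol
eq. 3 reversed and × 3 (reverse to put CH4(g) on the product side; ×3 to match 3 CH4(g) in the target): (-3)·(-890.3) = +2670.9 kJ/mol
Since enthalpy is a state function, ΔHrxn = (2)·(-1460.3) + (-1)·(-103.8) + (-3)·(-890.3) = -145.9 kJ/mol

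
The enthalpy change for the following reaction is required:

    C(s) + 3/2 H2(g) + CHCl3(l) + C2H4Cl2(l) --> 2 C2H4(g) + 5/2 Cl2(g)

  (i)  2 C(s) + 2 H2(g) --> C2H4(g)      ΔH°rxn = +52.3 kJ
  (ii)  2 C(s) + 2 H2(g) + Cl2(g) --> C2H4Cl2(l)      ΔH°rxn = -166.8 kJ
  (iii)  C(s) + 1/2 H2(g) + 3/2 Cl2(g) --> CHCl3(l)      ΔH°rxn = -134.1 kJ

(i) × 2 (scale by 2 for the 2 C2H4(g)): (2)·(+52.3) = +104.6 kJ
(ii) reversed (reverse to put C2H4Cl2(l) on the reactant side): +166.8 kJ
(iii) reversed (reverse to put CHCl3(l) on the reactant side): +134.1 kJ
Summing the manipulated equations, ΔH°rxn = (+104.6) + (+166.8) + (+134.1) = 405.5 kJ

ΔH°rxn = 405.5 kJ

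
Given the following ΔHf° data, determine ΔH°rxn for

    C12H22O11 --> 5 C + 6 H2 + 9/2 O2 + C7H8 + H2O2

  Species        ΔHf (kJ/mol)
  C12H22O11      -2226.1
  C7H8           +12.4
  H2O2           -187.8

Products: 5·(+0.0) + 6·(+0.0) + 9/2·(+0.0) + 1·(+12.4) + 1·(-187.8) = -175.4
Reactants: 1·(-2226.1) = -2226.1
ΔH°rxn = (-175.4) − (-2226.1) = 2050.7 kJ/mol

ΔH°rxn = 2050.7 kJ/mol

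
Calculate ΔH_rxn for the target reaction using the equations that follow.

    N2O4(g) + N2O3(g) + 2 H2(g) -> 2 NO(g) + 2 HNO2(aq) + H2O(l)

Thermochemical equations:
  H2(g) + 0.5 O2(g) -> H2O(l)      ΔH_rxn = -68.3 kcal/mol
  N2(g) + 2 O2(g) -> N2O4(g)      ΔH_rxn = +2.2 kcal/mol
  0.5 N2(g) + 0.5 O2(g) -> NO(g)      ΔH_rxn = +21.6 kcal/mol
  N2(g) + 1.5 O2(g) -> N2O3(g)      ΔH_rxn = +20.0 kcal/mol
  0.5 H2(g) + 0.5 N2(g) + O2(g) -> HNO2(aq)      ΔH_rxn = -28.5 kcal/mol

ΔH_rxn = -104.3 kcal/mol

equation 1 as written: -68.3 kcal/mol
equation 2 reversed: -2.2 kcal/mol
equation 3 × 2: (2)·(+21.6) = +43.2 kcal/mol
equation 4 reversed: -20.0 kcal/mol
equation 5 × 2: (2)·(-28.5) = -57.0 kcal/mol
Summing the manipulated equations, ΔH_rxn = (1)·(-68.3) + (-1)·(+2.2) + (2)·(+21.6) + (-1)·(+20.0) + (2)·(-28.5) = -104.3 kcal/mol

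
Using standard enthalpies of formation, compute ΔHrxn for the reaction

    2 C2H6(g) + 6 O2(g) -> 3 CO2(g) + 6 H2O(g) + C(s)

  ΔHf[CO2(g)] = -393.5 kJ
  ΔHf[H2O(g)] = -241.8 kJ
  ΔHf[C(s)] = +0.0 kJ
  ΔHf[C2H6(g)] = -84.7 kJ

ΔH°rxn = Σ nΔHf°(products) − Σ nΔHf°(reactants).
Products: 3·(-393.5) + 6·(-241.8) + 1·(+0.0) = -2631.3
Reactants: 2·(-84.7) + 6·(+0.0) = -169.4
ΔHrxn = (-2631.3) − (-169.4) = -2461.9 kJ

ΔHrxn = -2461.9 kJ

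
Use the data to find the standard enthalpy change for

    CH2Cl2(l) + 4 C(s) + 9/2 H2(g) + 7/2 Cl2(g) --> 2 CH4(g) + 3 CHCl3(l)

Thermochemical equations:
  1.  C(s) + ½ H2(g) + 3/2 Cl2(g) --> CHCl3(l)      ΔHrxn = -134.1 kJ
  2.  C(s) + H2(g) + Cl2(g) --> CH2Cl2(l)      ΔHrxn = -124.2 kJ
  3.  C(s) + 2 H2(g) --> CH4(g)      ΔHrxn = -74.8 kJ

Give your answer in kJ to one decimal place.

eq. 1 × 3: (3)·(-134.1) = -402.3 kJ
eq. 2 reversed: +124.2 kJ
eq. 3 × 2: (2)·(-74.8) = -149.6 kJ
Since enthalpy is a state function, ΔHrxn = (-402.3) + (+124.2) + (-149.6) = -427.7 kJ

ΔHrxn = -427.7 kJ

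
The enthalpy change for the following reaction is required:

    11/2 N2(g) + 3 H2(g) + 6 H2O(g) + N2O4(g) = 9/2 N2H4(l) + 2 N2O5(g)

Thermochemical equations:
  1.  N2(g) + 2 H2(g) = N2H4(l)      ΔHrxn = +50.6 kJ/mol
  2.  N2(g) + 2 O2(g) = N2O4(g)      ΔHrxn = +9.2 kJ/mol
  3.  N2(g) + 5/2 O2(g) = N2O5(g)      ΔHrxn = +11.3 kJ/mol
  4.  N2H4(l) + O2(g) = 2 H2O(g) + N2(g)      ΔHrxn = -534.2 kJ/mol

ΔHrxn = 1691.9 kJ/mol

eq. 1 × 3/2 (×3/2 to match 3 H2(g) in the target): (3/2)·(+50.6) = +75.9 kJ/mol
eq. 2 reversed (N2O4(g) must end up as a reactant): -9.2 kJ/mol
eq. 3 × 2 (scale by 2 for the 2 N2O5(g)): (2)·(+11.3) = +22.6 kJ/mol
eq. 4 reversed and × 3 (reverse to put H2O(g) on the reactant side; scale by 3 for the 6 H2O(g)): (-3)·(-534.2) = +1602.6 kJ/mol
Summing the manipulated equations, ΔHrxn = (3/2)·(+50.6) + (-1)·(+9.2) + (2)·(+11.3) + (-3)·(-534.2) = 1691.9 kJ/mol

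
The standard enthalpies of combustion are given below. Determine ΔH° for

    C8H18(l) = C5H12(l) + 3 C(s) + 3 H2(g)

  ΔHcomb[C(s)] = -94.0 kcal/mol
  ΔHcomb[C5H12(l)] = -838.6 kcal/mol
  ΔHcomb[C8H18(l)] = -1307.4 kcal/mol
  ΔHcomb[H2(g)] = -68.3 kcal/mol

ΔH° = 18.1 kcal/mol

Using ΔH = Σ nΔHc°(reactants) − Σ nΔHc°(products):
= [1·(-1307.4)] − [1·(-838.6) + 3·(-94.0) + 3·(-68.3)]
= 18.1 kcal/mol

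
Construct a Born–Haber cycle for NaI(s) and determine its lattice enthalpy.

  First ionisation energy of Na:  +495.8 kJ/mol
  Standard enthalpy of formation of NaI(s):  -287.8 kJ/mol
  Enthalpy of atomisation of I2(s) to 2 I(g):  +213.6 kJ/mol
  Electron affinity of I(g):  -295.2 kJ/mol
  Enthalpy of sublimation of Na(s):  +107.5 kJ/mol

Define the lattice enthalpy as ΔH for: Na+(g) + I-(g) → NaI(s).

ΔHf° = 1·ΔHsub + 1·(ΣIE) + 1/2·D(I2) + 1·EA + U
-287.8 = 1·(+107.5) + 1·(+495.8) + 1/2·(+213.6) + 1·(-295.2) + U
U = -287.8 − (+414.9) = -702.7 kJ/mol

U = -702.7 kJ/mol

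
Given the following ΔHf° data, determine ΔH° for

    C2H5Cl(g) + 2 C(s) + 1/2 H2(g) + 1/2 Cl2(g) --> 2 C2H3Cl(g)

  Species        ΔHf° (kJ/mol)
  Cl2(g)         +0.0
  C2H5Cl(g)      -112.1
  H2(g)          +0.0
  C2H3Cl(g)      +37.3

Products: 2·(+37.3) = +74.6
Reactants: 1·(-112.1) + 2·(+0.0) + 1/2·(+0.0) + 1/2·(+0.0) = -112.1
ΔH° = (+74.6) − (-112.1) = 186.7 kJ/mol

ΔH° = 186.7 kJ/mol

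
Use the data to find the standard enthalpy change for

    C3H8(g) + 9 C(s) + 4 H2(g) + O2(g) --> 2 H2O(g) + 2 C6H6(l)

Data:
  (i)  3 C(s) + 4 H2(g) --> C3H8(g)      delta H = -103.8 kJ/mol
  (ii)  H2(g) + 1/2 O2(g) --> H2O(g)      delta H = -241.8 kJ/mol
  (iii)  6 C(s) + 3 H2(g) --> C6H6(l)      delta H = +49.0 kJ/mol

(i) reversed (C3H8(g) must end up as a reactant): +103.8 kJ/mol
(ii) × 2 (×2 to match 2 H2O(g) in the target): (2)·(-241.8) = -483.6 kJ/mol
(iii) × 2 (×2 to match 2 C6H6(l) in the target): (2)·(+49.0) = +98.0 kJ/mol
Since enthalpy is a state function, delta H = (-1)·(-103.8) + (2)·(-241.8) + (2)·(+49.0) = -281.8 kJ/mol

delta H = -281.8 kJ/mol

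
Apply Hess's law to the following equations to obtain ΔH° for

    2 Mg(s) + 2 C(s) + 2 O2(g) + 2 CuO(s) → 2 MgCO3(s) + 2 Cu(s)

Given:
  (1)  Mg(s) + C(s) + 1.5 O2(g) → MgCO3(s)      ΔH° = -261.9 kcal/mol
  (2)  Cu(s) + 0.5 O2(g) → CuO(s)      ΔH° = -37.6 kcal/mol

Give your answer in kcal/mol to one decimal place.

(1) × 2 (×2 to match 2 MgCO3(s) in the target): (2)·(-261.9) = -523.8 kcal/mol
(2) reversed and × 2 (CuO(s) must end up as a reactant; ×2 to match 2 CuO(s) in the target): (-2)·(-37.6) = +75.2 kcal/mol
ΔH° = (-523.8) + (+75.2) = -448.6 kcal/mol

ΔH° = -448.6 kcal/mol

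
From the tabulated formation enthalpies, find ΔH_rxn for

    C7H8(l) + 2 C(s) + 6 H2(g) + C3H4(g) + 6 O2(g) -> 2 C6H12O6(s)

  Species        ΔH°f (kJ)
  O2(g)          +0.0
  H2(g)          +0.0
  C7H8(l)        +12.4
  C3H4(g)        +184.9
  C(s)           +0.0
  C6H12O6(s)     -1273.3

ΔH_rxn = -2743.9 kJ

ΔH°rxn = Σ nΔHf°(products) − Σ nΔHf°(reactants).
Products: 2·(-1273.3) = -2546.6
Reactants: 1·(+12.4) + 2·(+0.0) + 6·(+0.0) + 1·(+184.9) + 6·(+0.0) = +197.3
ΔH_rxn = (-2546.6) − (+197.3) = -2743.9 kJ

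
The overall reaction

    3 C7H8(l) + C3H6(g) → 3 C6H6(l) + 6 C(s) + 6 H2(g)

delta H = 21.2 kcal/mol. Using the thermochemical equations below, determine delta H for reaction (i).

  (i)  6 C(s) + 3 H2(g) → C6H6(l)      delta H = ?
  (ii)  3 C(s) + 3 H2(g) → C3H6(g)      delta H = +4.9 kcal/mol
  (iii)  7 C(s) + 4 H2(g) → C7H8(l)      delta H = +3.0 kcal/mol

delta H = 11.7 kcal/mol

(i) × 3 (scale by 3 for the 3 C6H6(l)): contributes 3·x
(ii) reversed (reverse to put C3H6(g) on the reactant side): -4.9 kcal/mol
(iii) reversed and × 3 (reverse to put C7H8(l) on the reactant side; ×3 to match 3 C7H8(l) in the target): (-3)·(+3.0) = -9.0 kcal/mol
+21.2 = (-4.9) + (-9.0) + 3·x
x = (+21.2 − (-13.9)) / (3) = 11.7 kcal/mol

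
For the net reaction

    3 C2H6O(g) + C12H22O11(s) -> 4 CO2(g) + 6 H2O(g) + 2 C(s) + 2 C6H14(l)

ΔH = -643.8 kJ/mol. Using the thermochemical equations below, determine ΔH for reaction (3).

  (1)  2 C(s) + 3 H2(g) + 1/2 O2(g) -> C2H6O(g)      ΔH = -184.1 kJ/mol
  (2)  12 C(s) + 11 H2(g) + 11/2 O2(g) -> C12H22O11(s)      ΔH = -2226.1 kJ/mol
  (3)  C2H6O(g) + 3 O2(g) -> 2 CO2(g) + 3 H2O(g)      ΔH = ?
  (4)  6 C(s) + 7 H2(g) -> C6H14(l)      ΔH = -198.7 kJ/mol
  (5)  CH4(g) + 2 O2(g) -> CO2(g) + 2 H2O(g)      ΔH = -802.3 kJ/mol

ΔH = -1328.3 kJ/mol

(1) reversed: +184.1 kJ/mol
(2) reversed (reverse to put C12H22O11(s) on the reactant side): +2226.1 kJ/mol
(3) × 2: contributes 2·x
(4) × 2 (×2 to match 2 C6H14(l) in the target): (2)·(-198.7) = -397.4 kJ/mol
(5): not needed (CH4(g) appears nowhere else).
-643.8 = (+184.1) + (+2226.1) + (-397.4) + 2·x
x = (-643.8 − (+2012.8)) / (2) = -1328.3 kJ/mol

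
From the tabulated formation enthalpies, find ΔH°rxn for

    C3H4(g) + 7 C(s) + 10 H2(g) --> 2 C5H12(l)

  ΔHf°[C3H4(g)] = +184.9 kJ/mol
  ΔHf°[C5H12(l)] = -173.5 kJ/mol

Products: 2·(-173.5) = -347.0
Reactants: 1·(+184.9) + 7·(+0.0) + 10·(+0.0) = +184.9
ΔH°rxn = (-347.0) − (+184.9) = -531.9 kJ/mol

ΔH°rxn = -531.9 kJ/mol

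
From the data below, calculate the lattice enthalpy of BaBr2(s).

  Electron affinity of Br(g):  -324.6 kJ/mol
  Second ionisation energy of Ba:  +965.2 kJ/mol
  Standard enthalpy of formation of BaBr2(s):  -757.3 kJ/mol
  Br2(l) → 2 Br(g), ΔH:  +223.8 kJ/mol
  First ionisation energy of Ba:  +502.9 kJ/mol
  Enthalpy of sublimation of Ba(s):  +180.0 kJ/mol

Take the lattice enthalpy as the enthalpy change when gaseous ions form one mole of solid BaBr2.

ΔHf° = 1·ΔHsub + 1·(ΣIE) + 1·D(Br2) + 2·EA + U
-757.3 = 1·(+180.0) + 1·(+1468.1) + 1·(+223.8) + 2·(-324.6) + U
U = -757.3 − (+1222.7) = -1980.0 kJ/mol

U = -1980.0 kJ/mol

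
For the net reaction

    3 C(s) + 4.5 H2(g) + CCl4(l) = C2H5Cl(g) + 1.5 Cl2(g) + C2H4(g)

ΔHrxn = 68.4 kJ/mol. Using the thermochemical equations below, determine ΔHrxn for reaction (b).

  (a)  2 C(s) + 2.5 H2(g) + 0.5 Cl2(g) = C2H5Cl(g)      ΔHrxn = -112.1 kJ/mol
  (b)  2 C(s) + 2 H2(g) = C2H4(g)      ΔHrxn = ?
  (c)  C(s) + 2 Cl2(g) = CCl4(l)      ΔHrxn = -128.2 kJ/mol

ΔHrxn = 52.3 kJ/mol

(a) as written (C2H5Cl(g) already on the product side): -112.1 kJ/mol
(b) as written (C2H4(g) already on the product side): contributes x
(c) reversed (CCl4(l) must end up as a reactant): +128.2 kJ/mol
+68.4 = (-112.1) + (+128.2) + x
x = (+68.4 − (+16.1)) / (1) = 52.3 kJ/mol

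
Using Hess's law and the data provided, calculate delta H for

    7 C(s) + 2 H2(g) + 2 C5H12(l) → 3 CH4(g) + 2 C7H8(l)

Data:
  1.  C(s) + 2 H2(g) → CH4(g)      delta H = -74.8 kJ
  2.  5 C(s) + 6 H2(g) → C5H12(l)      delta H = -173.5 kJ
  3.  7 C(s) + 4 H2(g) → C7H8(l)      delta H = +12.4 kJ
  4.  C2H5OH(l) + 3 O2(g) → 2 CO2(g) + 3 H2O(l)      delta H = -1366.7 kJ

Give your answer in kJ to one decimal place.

delta H = 147.4 kJ

eq. 1 × 3: (3)·(-74.8) = -224.4 kJ
eq. 2 reversed and × 2: (-2)·(-173.5) = +347.0 kJ
eq. 3 × 2: (2)·(+12.4) = +24.8 kJ
eq. 4: not needed.
delta H = (3)·(-74.8) + (-2)·(-173.5) + (2)·(+12.4) = 147.4 kJ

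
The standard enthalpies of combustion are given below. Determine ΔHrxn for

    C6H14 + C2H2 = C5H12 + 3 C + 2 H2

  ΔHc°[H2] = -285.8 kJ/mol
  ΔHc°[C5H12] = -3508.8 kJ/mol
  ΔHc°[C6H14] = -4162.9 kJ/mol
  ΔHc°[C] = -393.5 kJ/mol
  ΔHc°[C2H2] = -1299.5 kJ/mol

ΔHrxn = -201.5 kJ/mol

Using ΔH = Σ nΔHc°(reactants) − Σ nΔHc°(products):
= [1·(-4162.9) + 1·(-1299.5)] − [1·(-3508.8) + 3·(-393.5) + 2·(-285.8)]
= -201.5 kJ/mol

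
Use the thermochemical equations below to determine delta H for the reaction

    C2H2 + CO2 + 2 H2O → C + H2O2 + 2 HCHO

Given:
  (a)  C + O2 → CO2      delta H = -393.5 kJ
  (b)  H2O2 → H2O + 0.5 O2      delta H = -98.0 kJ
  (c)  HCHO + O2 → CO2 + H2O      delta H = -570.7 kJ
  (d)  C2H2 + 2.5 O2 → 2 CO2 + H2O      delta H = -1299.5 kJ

(a) reversed: +393.5 kJ
(b) reversed: +98.0 kJ
(c) reversed and × 2: (-2)·(-570.7) = +1141.4 kJ
(d) as written: -1299.5 kJ
Combining the equations, delta H = (-1)·(-393.5) + (-1)·(-98.0) + (-2)·(-570.7) + (1)·(-1299.5) = 333.4 kJ

delta H = 333.4 kJ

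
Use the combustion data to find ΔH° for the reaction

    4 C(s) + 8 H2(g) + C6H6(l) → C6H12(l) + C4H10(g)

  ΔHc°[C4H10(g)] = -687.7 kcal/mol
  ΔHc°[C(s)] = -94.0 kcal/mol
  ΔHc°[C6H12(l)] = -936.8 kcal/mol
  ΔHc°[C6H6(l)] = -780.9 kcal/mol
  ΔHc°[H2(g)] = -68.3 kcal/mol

With combustion enthalpies, reactants minus products:
= [4·(-94.0) + 8·(-68.3) + 1·(-780.9)] − [1·(-936.8) + 1·(-687.7)]
= -78.8 kcal/mol

ΔH° = -78.8 kcal/mol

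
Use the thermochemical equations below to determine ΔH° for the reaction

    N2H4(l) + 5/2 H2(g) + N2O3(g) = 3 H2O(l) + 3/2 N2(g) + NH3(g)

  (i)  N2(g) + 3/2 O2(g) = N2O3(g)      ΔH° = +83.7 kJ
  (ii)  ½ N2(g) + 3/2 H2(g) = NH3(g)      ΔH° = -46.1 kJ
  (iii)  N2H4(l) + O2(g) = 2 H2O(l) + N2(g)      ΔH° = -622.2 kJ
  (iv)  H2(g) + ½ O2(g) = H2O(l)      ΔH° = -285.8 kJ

(i) reversed: -83.7 kJ
(ii) as written: -46.1 kJ
(iii) as written: -622.2 kJ
(iv) as written: -285.8 kJ
Summing the manipulated equations, ΔH° = (-1)·(+83.7) + (1)·(-46.1) + (1)·(-622.2) + (1)·(-285.8) = -1037.8 kJ

ΔH° = -1037.8 kJ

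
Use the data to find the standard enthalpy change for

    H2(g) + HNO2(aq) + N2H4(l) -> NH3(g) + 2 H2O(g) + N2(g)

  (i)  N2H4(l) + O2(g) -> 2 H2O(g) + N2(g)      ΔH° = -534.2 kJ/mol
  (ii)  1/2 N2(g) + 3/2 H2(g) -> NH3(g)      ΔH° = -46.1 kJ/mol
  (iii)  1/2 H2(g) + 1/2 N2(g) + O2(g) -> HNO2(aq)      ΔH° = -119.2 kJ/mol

(i) as written: -534.2 kJ/mol
(ii) as written: -46.1 kJ/mol
(iii) reversed: +119.2 kJ/mol
By Hess's law, ΔH° = (1)·(-534.2) + (1)·(-46.1) + (-1)·(-119.2) = -461.1 kJ/mol

ΔH° = -461.1 kJ/mol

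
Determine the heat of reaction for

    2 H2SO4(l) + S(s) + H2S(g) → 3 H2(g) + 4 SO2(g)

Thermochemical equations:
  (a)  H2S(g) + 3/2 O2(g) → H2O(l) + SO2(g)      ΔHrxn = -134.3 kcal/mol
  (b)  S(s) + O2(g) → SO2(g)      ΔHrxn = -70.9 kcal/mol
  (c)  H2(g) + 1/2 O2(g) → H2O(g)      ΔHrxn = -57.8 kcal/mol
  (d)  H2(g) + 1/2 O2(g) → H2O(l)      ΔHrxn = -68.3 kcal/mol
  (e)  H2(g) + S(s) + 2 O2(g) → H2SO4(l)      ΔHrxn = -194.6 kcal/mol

ΔHrxn = 110.5 kcal/mol

(a) as written: -134.3 kcal/mol
(b) × 3: (3)·(-70.9) = -212.7 kcal/mol
(c): not needed.
(d) reversed: +68.3 kcal/mol
(e) reversed and × 2: (-2)·(-194.6) = +389.2 kcal/mol
ΔHrxn = (-134.3) + (-212.7) + (+68.3) + (+389.2) = 110.5 kcal/mol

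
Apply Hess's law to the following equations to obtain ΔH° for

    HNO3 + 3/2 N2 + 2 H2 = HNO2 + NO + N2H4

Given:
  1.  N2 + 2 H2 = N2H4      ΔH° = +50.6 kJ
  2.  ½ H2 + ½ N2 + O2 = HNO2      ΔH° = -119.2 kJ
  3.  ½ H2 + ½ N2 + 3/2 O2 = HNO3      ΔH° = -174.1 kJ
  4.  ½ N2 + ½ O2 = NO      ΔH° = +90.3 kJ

eq. 1 as written: +50.6 kJ
eq. 2 as written: -119.2 kJ
eq. 3 reversed: +174.1 kJ
eq. 4 as written: +90.3 kJ
ΔH° = (1)·(+50.6) + (1)·(-119.2) + (-1)·(-174.1) + (1)·(+90.3) = 195.8 kJ

ΔH° = 195.8 kJ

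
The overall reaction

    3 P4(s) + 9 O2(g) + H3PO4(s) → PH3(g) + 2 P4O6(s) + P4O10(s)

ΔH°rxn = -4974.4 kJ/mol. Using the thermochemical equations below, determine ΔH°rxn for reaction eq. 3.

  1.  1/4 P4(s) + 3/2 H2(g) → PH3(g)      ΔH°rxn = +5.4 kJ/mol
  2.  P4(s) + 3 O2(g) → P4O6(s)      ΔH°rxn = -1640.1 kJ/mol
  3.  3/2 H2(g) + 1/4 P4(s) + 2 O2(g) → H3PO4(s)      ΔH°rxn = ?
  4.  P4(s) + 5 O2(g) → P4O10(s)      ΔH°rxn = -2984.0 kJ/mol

ΔH°rxn = -1284.4 kJ/mol

eq. 1 as written (PH3(g) already on the product side): +5.4 kJ/mol
eq. 2 × 2 (×2 to match 2 P4O6(s) in the target): (2)·(-1640.1) = -3280.2 kJ/mol
eq. 3 reversed (reverse to put H3PO4(s) on the reactant side): contributes −x
eq. 4 as written (P4O10(s) already on the product side): -2984.0 kJ/mol
-4974.4 = (+5.4) + (-3280.2) + (-2984.0) − x
x = (-4974.4 − (-6258.8)) / (-1) = -1284.4 kJ/mol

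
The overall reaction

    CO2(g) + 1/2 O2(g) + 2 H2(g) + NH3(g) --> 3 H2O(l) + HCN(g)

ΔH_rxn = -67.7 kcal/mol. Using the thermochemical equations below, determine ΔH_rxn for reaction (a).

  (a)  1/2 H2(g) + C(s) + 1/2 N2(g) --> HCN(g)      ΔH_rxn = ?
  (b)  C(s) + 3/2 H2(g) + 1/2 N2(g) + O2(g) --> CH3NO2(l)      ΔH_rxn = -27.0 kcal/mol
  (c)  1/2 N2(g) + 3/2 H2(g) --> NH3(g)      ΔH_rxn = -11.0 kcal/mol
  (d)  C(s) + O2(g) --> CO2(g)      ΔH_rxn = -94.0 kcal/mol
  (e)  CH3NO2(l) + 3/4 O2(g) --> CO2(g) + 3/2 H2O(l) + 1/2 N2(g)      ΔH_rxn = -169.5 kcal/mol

ΔH_rxn = 32.3 kcal/mol

(a) as written (HCN(g) already on the product side): contributes x
(b) × 2: (2)·(-27.0) = -54.0 kcal/mol
(c) reversed (reverse to put NH3(g) on the reactant side): +11.0 kcal/mol
(d) reversed and × 3: (-3)·(-94.0) = +282.0 kcal/mol
(e) × 2 (×2 to match 3 H2O(l) in the target): (2)·(-169.5) = -339.0 kcal/mol
-67.7 = (-54.0) + (+11.0) + (+282.0) + (-339.0) + x
x = (-67.7 − (-100.0)) / (1) = 32.3 kcal/mol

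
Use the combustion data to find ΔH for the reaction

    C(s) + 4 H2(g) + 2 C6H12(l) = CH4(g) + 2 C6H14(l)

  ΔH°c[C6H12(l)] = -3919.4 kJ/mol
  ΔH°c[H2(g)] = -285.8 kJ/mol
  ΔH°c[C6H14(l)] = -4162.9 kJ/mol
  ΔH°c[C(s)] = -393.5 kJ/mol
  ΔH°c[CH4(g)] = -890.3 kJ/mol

ΔH = -159.4 kJ/mol

With combustion enthalpies, reactants minus products:
= [1·(-393.5) + 4·(-285.8) + 2·(-3919.4)] − [1·(-890.3) + 2·(-4162.9)]
= -159.4 kJ/mol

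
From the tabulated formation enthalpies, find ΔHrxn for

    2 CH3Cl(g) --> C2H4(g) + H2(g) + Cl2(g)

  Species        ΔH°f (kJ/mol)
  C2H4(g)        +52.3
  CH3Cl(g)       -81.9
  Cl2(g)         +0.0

Products: 1·(+52.3) + 1·(+0.0) + 1·(+0.0) = +52.3
Reactants: 2·(-81.9) = -163.8
ΔHrxn = (+52.3) − (-163.8) = 216.1 kJ/mol

ΔHrxn = 216.1 kJ/mol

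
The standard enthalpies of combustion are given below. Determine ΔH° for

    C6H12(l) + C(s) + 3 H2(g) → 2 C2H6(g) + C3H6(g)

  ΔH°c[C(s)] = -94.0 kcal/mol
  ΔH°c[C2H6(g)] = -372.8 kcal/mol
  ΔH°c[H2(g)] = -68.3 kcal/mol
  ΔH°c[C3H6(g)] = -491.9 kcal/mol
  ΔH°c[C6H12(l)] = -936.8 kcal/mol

With combustion enthalpies, reactants minus products:
= [1·(-936.8) + 1·(-94.0) + 3·(-68.3)] − [2·(-372.8) + 1·(-491.9)]
= 1.8 kcal/mol

ΔH° = 1.8 kcal/mol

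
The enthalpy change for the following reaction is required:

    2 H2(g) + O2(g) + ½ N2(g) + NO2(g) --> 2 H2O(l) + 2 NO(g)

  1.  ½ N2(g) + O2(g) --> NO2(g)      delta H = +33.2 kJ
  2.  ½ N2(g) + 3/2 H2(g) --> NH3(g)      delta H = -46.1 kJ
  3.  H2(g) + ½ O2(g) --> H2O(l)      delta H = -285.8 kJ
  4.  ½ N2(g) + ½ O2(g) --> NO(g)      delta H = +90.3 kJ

delta H = -424.2 kJ

eq. 1 reversed: -33.2 kJ
eq. 2: not needed.
eq. 3 × 2: (2)·(-285.8) = -571.6 kJ
eq. 4 × 2: (2)·(+90.3) = +180.6 kJ
By Hess's law, delta H = (-1)·(+33.2) + (2)·(-285.8) + (2)·(+90.3) = -424.2 kJ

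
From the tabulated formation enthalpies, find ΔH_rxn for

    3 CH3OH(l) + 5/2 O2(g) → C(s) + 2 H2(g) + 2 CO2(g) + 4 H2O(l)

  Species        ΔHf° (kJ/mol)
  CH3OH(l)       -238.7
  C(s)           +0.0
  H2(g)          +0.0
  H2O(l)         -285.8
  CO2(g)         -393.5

ΔH_rxn = -1214.1 kJ/mol

Products: 1·(+0.0) + 2·(+0.0) + 2·(-393.5) + 4·(-285.8) = -1930.2
Reactants: 3·(-238.7) + 5/2·(+0.0) = -716.1
ΔH_rxn = (-1930.2) − (-716.1) = -1214.1 kJ/mol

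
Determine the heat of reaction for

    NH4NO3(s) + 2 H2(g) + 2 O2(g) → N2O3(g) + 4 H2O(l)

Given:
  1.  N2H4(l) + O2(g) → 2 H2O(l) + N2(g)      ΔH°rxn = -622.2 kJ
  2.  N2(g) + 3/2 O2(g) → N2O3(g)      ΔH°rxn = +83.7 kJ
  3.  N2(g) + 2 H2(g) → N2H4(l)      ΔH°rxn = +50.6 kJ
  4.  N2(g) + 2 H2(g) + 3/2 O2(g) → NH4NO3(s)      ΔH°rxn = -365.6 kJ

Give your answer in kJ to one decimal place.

eq. 1 × 2 (×2 to match 4 H2O(l) in the target): (2)·(-622.2) = -1244.4 kJ
eq. 2 as written (N2O3(g) already on the product side): +83.7 kJ
eq. 3 × 2: (2)·(+50.6) = +101.2 kJ
eq. 4 reversed (NH4NO3(s) must end up as a reactant): +365.6 kJ
Combining the equations, ΔH°rxn = (2)·(-622.2) + (1)·(+83.7) + (2)·(+50.6) + (-1)·(-365.6) = -693.9 kJ

ΔH°rxn = -693.9 kJ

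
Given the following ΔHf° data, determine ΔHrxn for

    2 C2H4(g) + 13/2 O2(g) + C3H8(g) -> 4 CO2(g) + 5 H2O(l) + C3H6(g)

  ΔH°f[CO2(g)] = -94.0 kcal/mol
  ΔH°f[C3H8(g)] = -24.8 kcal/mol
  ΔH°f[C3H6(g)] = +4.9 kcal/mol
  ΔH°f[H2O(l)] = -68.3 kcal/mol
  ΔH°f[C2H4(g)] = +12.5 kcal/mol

Products: 4·(-94.0) + 5·(-68.3) + 1·(+4.9) = -712.6
Reactants: 2·(+12.5) + 13/2·(+0.0) + 1·(-24.8) = +0.2
ΔHrxn = (-712.6) − (+0.2) = -712.8 kcal/mol

ΔHrxn = -712.8 kcal/mol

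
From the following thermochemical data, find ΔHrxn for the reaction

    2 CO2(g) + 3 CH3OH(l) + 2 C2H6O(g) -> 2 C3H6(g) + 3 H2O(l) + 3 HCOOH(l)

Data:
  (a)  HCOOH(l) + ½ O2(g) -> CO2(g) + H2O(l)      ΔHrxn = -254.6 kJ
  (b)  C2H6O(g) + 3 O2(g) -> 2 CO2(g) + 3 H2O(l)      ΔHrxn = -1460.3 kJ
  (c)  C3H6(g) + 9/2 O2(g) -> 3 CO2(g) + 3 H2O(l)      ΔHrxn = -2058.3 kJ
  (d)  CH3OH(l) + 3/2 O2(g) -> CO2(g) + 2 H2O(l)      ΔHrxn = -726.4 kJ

(a) reversed and × 3: (-3)·(-254.6) = +763.8 kJ
(b) × 2: (2)·(-1460.3) = -2920.6 kJ
(c) reversed and × 2: (-2)·(-2058.3) = +4116.6 kJ
(d) × 3: (3)·(-726.4) = -2179.2 kJ
ΔHrxn = (+763.8) + (-2920.6) + (+4116.6) + (-2179.2) = -219.4 kJ

ΔHrxn = -219.4 kJ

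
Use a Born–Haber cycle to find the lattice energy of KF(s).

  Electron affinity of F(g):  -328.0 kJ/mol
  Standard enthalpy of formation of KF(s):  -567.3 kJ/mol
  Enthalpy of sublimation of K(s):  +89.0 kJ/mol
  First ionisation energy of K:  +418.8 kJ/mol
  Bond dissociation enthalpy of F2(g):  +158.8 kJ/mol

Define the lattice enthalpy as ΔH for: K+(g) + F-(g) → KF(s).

U = -826.5 kJ/mol

ΔHf° = 1·ΔHsub + 1·(ΣIE) + 1/2·D(F2) + 1·EA + U
-567.3 = 1·(+89.0) + 1·(+418.8) + 1/2·(+158.8) + 1·(-328.0) + U
U = -567.3 − (+259.2) = -826.5 kJ/mol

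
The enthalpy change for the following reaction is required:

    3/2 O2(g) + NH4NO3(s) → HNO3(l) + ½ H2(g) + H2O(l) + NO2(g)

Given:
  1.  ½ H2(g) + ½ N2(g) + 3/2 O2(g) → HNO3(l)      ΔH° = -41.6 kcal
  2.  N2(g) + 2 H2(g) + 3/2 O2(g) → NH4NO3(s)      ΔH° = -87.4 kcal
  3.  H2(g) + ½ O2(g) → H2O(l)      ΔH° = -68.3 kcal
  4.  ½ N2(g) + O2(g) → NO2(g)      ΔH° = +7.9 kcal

eq. 1 as written (HNO3(l) already on the product side): -41.6 kcal
eq. 2 reversed (reverse to put NH4NO3(s) on the reactant side): +87.4 kcal
eq. 3 as written (H2O(l) already on the product side): -68.3 kcal
eq. 4 as written (NO2(g) already on the product side): +7.9 kcal
ΔH° = (-41.6) + (+87.4) + (-68.3) + (+7.9) = -14.6 kcal

ΔH° = -14.6 kcal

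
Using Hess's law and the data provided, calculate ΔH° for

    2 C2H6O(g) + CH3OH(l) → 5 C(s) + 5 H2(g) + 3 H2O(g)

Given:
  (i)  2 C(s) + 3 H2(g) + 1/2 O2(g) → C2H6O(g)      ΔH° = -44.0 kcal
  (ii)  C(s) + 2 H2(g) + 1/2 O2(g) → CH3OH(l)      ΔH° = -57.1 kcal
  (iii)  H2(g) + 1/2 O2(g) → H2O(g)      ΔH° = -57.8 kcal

(i) reversed and × 2 (reverse to put C2H6O(g) on the reactant side; ×2 to match 2 C2H6O(g) in the target): (-2)·(-44.0) = +88.0 kcal
(ii) reversed (reverse to put CH3OH(l) on the reactant side): +57.1 kcal
(iii) × 3 (scale by 3 for the 3 H2O(g)): (3)·(-57.8) = -173.4 kcal
ΔH° = (-2)·(-44.0) + (-1)·(-57.1) + (3)·(-57.8) = -28.3 kcal

ΔH° = -28.3 kcal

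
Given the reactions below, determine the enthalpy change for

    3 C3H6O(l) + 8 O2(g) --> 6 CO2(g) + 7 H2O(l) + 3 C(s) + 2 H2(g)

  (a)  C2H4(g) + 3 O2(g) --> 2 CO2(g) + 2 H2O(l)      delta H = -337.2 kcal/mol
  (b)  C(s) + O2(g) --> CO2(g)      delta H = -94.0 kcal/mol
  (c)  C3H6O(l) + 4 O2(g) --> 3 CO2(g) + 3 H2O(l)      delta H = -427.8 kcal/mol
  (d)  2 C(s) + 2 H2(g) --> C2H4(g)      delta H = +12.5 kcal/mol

delta H = -864.7 kcal/mol

(a) reversed: +337.2 kcal/mol
(b) reversed: +94.0 kcal/mol
(c) × 3: (3)·(-427.8) = -1283.4 kcal/mol
(d) reversed: -12.5 kcal/mol
delta H = (+337.2) + (+94.0) + (-1283.4) + (-12.5) = -864.7 kcal/mol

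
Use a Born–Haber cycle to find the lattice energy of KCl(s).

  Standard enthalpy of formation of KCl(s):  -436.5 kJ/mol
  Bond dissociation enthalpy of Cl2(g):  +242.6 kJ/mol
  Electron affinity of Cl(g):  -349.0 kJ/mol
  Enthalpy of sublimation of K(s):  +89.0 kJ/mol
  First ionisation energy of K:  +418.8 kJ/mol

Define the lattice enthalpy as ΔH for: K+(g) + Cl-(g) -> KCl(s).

U = -716.6 kJ/mol

ΔHf° = 1·ΔHsub + 1·(ΣIE) + 1/2·D(Cl2) + 1·EA + U
-436.5 = 1·(+89.0) + 1·(+418.8) + 1/2·(+242.6) + 1·(-349.0) + U
U = -436.5 − (+280.1) = -716.6 kJ/mol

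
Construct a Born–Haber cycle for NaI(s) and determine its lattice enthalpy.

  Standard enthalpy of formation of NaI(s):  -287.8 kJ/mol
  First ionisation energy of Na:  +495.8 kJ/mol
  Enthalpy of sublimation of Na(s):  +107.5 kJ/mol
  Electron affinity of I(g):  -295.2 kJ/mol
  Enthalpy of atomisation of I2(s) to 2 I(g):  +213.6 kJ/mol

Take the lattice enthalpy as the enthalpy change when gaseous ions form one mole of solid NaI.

ΔHf° = 1·ΔHsub + 1·(ΣIE) + 1/2·D(I2) + 1·EA + U
-287.8 = 1·(+107.5) + 1·(+495.8) + 1/2·(+213.6) + 1·(-295.2) + U
U = -287.8 − (+414.9) = -702.7 kJ/mol

U = -702.7 kJ/mol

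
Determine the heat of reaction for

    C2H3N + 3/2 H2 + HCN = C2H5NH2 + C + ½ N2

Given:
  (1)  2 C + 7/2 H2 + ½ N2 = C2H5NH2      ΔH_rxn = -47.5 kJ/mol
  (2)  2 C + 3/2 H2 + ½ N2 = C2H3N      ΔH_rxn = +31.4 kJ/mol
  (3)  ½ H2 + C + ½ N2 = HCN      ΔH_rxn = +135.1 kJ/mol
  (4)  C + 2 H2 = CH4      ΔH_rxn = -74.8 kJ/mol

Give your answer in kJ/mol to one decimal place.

(1) as written: -47.5 kJ/mol
(2) reversed: -31.4 kJ/mol
(3) reversed: -135.1 kJ/mol
(4): not needed.
Combining the equations, ΔH_rxn = (1)·(-47.5) + (-1)·(+31.4) + (-1)·(+135.1) = -214.0 kJ/mol

ΔH_rxn = -214.0 kJ/mol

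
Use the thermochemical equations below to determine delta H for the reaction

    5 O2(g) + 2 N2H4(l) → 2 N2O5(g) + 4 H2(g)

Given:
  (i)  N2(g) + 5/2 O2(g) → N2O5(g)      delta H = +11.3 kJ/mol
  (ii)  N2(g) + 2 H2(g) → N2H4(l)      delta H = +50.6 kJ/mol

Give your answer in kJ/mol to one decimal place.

(i) × 2: (2)·(+11.3) = +22.6 kJ/mol
(ii) reversed and × 2: (-2)·(+50.6) = -101.2 kJ/mol
Since enthalpy is a state function, delta H = (2)·(+11.3) + (-2)·(+50.6) = -78.6 kJ/mol

delta H = -78.6 kJ/mol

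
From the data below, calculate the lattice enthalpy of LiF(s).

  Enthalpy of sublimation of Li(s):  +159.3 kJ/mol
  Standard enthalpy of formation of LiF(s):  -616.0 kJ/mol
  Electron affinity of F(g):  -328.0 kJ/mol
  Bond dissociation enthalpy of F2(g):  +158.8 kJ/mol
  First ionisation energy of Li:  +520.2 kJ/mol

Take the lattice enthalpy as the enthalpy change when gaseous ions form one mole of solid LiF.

U = -1046.9 kJ/mol

ΔHf° = 1·ΔHsub + 1·(ΣIE) + 1/2·D(F2) + 1·EA + U
-616.0 = 1·(+159.3) + 1·(+520.2) + 1/2·(+158.8) + 1·(-328.0) + U
U = -616.0 − (+430.9) = -1046.9 kJ/mol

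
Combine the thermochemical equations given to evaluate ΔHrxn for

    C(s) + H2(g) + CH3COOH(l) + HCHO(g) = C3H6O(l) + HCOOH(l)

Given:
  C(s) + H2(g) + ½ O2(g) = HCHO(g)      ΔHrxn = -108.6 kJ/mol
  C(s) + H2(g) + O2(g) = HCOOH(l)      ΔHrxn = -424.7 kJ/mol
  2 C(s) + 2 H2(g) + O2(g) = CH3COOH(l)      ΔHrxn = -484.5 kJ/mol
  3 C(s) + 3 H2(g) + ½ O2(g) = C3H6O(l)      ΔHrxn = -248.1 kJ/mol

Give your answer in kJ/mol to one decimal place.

ΔHrxn = -79.7 kJ/mol

equation 1 reversed: +108.6 kJ/mol
equation 2 as written: -424.7 kJ/mol
equation 3 reversed: +484.5 kJ/mol
equation 4 as written: -248.1 kJ/mol
ΔHrxn = (+108.6) + (-424.7) + (+484.5) + (-248.1) = -79.7 kJ/mol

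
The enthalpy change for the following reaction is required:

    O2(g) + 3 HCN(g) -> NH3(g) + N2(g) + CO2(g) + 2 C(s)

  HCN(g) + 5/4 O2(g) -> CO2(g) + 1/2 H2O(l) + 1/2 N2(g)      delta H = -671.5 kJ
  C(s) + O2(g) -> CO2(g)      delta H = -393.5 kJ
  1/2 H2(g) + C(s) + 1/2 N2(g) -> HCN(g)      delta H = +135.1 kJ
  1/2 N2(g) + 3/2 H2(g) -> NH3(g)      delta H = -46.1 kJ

equation 1: not needed (H2O(l) appears nowhere else).
equation 2 as written: -393.5 kJ
equation 3 reversed and × 3: (-3)·(+135.1) = -405.3 kJ
equation 4 as written (NH3(g) already on the product side): -46.1 kJ
By Hess's law, delta H = (-393.5) + (-405.3) + (-46.1) = -844.9 kJ

delta H = -844.9 kJ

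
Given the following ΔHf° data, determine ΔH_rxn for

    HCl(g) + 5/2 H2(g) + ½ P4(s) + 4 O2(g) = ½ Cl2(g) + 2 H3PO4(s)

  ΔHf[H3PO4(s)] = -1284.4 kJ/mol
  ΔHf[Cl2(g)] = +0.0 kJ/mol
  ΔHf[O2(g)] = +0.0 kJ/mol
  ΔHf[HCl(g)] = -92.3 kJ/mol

ΔH°rxn = Σ nΔHf°(products) − Σ nΔHf°(reactants).
Products: 1/2·(+0.0) + 2·(-1284.4) = -2568.8
Reactants: 1·(-92.3) + 5/2·(+0.0) + 1/2·(+0.0) + 4·(+0.0) = -92.3
ΔH_rxn = (-2568.8) − (-92.3) = -2476.5 kJ/mol

ΔH_rxn = -2476.5 kJ/mol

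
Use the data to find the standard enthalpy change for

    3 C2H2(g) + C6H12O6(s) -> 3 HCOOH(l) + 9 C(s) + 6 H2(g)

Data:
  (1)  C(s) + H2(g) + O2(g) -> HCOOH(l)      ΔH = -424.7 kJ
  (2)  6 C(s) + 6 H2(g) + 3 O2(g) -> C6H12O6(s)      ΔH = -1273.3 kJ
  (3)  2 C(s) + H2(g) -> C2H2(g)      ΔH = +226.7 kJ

ΔH = -680.9 kJ

(1) × 3: (3)·(-424.7) = -1274.1 kJ
(2) reversed: +1273.3 kJ
(3) reversed and × 3: (-3)·(+226.7) = -680.1 kJ
ΔH = (3)·(-424.7) + (-1)·(-1273.3) + (-3)·(+226.7) = -680.9 kJ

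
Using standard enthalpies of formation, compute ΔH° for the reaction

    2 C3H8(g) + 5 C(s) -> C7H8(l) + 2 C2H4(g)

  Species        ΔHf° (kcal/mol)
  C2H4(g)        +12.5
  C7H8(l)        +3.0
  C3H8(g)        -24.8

ΔH° = 77.6 kcal/mol

ΔH°rxn = Σ nΔHf°(products) − Σ nΔHf°(reactants).
Products: 1·(+3.0) + 2·(+12.5) = +28.0
Reactants: 2·(-24.8) + 5·(+0.0) = -49.6
ΔH° = (+28.0) − (-49.6) = 77.6 kcal/mol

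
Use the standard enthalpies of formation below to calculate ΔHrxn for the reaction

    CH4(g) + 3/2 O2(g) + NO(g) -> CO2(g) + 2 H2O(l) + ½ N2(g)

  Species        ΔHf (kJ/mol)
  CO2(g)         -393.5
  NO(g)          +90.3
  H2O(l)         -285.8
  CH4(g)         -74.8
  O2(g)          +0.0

ΔHrxn = -980.6 kJ/mol

Products: 1·(-393.5) + 2·(-285.8) + 1/2·(+0.0) = -965.1
Reactants: 1·(-74.8) + 3/2·(+0.0) + 1·(+90.3) = +15.5
ΔHrxn = (-965.1) − (+15.5) = -980.6 kJ/mol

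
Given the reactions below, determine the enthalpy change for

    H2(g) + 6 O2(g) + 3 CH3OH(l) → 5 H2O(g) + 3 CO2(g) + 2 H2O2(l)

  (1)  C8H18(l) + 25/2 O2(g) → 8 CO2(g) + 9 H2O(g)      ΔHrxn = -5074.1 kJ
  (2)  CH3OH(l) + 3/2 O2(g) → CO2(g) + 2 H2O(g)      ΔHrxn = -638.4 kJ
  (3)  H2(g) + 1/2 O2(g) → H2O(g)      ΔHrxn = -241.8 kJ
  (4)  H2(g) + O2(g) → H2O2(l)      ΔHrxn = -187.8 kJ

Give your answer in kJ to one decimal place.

(1): not needed.
(2) × 3: (3)·(-638.4) = -1915.2 kJ
(3) reversed: +241.8 kJ
(4) × 2: (2)·(-187.8) = -375.6 kJ
ΔHrxn = (-1915.2) + (+241.8) + (-375.6) = -2049.0 kJ

ΔHrxn = -2049.0 kJ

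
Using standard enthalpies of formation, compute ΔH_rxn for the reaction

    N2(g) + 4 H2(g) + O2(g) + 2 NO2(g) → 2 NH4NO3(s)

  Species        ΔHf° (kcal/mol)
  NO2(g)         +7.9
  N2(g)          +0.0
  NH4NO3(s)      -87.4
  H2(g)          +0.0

ΔH_rxn = -190.6 kcal/mol

ΔH°rxn = Σ nΔHf°(products) − Σ nΔHf°(reactants).
Products: 2·(-87.4) = -174.8
Reactants: 1·(+0.0) + 4·(+0.0) + 1·(+0.0) + 2·(+7.9) = +15.8
ΔH_rxn = (-174.8) − (+15.8) = -190.6 kcal/mol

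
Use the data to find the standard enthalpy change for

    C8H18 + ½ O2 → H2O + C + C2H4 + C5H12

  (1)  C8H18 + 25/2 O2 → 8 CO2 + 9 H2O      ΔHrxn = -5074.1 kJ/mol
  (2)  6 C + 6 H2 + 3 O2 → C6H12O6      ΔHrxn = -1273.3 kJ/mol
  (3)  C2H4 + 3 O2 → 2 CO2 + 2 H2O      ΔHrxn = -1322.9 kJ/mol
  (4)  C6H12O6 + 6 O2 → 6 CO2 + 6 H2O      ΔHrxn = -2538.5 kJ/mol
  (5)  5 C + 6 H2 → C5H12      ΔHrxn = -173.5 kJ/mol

ΔHrxn = -112.9 kJ/mol

(1) as written: -5074.1 kJ/mol
(2) reversed: +1273.3 kJ/mol
(3) reversed: +1322.9 kJ/mol
(4) reversed: +2538.5 kJ/mol
(5) as written: -173.5 kJ/mol
By Hess's law, ΔHrxn = (1)·(-5074.1) + (-1)·(-1273.3) + (-1)·(-1322.9) + (-1)·(-2538.5) + (1)·(-173.5) = -112.9 kJ/mol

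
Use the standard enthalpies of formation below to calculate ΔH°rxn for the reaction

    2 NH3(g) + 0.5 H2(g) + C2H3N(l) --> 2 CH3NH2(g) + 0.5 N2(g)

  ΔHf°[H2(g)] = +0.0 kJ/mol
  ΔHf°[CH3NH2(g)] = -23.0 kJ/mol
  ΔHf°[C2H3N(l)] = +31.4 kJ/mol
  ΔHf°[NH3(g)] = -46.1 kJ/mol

ΔH°rxn = 14.8 kJ/mol

Products: 2·(-23.0) + 1/2·(+0.0) = -46.0
Reactants: 2·(-46.1) + 1/2·(+0.0) + 1·(+31.4) = -60.8
ΔH°rxn = (-46.0) − (-60.8) = 14.8 kJ/mol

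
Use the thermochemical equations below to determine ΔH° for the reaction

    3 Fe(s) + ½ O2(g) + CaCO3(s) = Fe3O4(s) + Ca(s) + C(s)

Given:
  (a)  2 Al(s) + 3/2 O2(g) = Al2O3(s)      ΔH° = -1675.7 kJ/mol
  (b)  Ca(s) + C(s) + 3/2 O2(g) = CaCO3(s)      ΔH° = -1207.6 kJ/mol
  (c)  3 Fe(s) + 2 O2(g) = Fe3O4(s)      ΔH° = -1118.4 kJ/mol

(a): not needed (Al2O3(s) appears nowhere else).
(b) reversed (CaCO3(s) must end up as a reactant): +1207.6 kJ/mol
(c) as written (Fe3O4(s) already on the product side): -1118.4 kJ/mol
ΔH° = (+1207.6) + (-1118.4) = 89.2 kJ/mol

ΔH° = 89.2 kJ/mol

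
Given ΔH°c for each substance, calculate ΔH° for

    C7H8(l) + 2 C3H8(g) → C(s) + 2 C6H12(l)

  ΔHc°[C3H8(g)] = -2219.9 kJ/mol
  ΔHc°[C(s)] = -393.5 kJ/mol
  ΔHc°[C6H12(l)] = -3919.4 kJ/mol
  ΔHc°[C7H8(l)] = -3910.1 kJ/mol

Using ΔH = Σ nΔHc°(reactants) − Σ nΔHc°(products):
= [1·(-3910.1) + 2·(-2219.9)] − [1·(-393.5) + 2·(-3919.4)]
= -117.6 kJ/mol

ΔH° = -117.6 kJ/mol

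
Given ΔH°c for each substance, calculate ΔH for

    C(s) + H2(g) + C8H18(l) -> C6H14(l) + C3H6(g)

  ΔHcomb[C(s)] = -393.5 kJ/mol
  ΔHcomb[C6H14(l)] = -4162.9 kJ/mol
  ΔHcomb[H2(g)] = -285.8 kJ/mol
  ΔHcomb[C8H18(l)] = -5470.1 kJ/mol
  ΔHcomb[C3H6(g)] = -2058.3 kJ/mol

With combustion enthalpies, reactants minus products:
= [1·(-393.5) + 1·(-285.8) + 1·(-5470.1)] − [1·(-4162.9) + 1·(-2058.3)]
= 71.8 kJ/mol

ΔH = 71.8 kJ/mol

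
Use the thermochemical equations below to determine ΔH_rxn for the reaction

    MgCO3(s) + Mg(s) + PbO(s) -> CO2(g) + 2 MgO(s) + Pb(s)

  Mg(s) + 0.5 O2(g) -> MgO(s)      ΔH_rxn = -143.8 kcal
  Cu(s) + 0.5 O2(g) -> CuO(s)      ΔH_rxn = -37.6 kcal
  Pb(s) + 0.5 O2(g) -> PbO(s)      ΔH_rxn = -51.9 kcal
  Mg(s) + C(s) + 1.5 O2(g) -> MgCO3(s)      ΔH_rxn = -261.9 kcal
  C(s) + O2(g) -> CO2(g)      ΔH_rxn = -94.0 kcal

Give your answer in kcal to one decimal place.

equation 1 × 2: (2)·(-143.8) = -287.6 kcal
equation 2: not needed.
equation 3 reversed: +51.9 kcal
equation 4 reversed: +261.9 kcal
equation 5 as written: -94.0 kcal
Since enthalpy is a state function, ΔH_rxn = (-287.6) + (+51.9) + (+261.9) + (-94.0) = -67.8 kcal

ΔH_rxn = -67.8 kcal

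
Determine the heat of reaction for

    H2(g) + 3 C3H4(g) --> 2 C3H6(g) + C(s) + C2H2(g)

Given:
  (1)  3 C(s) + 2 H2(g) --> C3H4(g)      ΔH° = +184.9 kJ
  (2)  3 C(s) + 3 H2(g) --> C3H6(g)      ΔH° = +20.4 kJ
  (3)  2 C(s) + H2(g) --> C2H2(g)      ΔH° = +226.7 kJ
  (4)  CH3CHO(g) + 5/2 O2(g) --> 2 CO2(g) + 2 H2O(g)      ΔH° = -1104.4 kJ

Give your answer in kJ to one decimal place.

(1) reversed and × 3: (-3)·(+184.9) = -554.7 kJ
(2) × 2: (2)·(+20.4) = +40.8 kJ
(3) as written: +226.7 kJ
(4): not needed.
Combining the equations, ΔH° = (-554.7) + (+40.8) + (+226.7) = -287.2 kJ

ΔH° = -287.2 kJ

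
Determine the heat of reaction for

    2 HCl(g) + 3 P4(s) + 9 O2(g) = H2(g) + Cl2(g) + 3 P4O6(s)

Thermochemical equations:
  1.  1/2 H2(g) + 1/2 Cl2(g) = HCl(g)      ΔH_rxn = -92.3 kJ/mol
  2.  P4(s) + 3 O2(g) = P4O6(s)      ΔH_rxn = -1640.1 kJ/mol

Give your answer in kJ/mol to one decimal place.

eq. 1 reversed and × 2: (-2)·(-92.3) = +184.6 kJ/mol
eq. 2 × 3: (3)·(-1640.1) = -4920.3 kJ/mol
Since enthalpy is a state function, ΔH_rxn = (+184.6) + (-4920.3) = -4735.7 kJ/mol

ΔH_rxn = -4735.7 kJ/mol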